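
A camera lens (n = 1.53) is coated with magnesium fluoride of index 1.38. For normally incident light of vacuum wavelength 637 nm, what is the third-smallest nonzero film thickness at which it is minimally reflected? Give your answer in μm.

0.577 μm

Top surface (1.0 → 1.38): reflection off a higher-index medium gives a half-wave phase shift.
Bottom surface (1.38 → 1.53): reflection off a higher-index medium gives a half-wave phase shift.
Zero or two π shifts → no net half-wave offset.
With no net inversion, destructive interference in reflection requires 2 n t = (m + ½) λ.
The third-smallest nonzero thickness corresponds to m = 2: t = (m + ½) λ / (2 n) = 2.50 × 637 / (2 × 1.38) = 577 nm.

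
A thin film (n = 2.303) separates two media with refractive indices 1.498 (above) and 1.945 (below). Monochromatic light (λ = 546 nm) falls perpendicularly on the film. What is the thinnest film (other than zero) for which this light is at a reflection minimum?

119 nm

Ray reflecting at the top interface goes from n = 1.498 toward n = 2.303: a half-wave phase shift.
Bottom surface (2.303 → 1.945): reflection off a lower-index medium gives no phase shift.
Exactly one π shift → a net half-wave offset.
So the condition for destructive reflection is 2 n t = m λ.
Minimum nonzero at m = 1: t = λ / (2 n) = 546 / (2 × 2.303) = 119 nm.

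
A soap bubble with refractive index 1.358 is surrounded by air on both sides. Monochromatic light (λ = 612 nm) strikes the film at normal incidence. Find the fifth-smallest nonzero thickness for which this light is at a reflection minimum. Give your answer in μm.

Ray reflecting at the top interface goes from n = 1.0 toward n = 1.358: a half-wave phase shift.
At the lower boundary (n = 1.358 to n = 1.0) the reflected ray undergoes no phase shift.
Exactly one π shift → a net half-wave offset.
With one net inversion, destructive interference in reflection requires 2 n t = m λ.
The fifth-smallest nonzero thickness corresponds to m = 5: t = m λ / (2 n) = 5.00 × 612 / (2 × 1.358) = 1127 nm.

1.13 μm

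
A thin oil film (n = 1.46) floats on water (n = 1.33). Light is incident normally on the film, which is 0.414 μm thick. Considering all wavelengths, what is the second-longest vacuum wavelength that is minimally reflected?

Top surface (1.0 → 1.46): reflection off a higher-index medium gives a half-wave phase shift.
Bottom surface (1.46 → 1.33): reflection off a lower-index medium gives no phase shift.
Exactly one π shift → a net half-wave offset.
For minimum reflection here: 2 n t = m λ.
λ = 2 n t / m. The second-longest wavelength is m = 2: λ = 2 × 1.46 × 414 / 2.00 = 604 nm.

604 nm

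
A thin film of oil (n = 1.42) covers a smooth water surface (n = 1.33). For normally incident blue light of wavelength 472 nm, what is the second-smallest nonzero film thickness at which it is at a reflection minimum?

332 nm

Ray reflecting at the top interface goes from n = 1.0 toward n = 1.42: a half-wave phase shift.
At the lower boundary (n = 1.42 to n = 1.33) the reflected ray undergoes no phase shift.
Exactly one π shift → a net half-wave offset.
With one net inversion, destructive interference in reflection requires 2 n t = m λ.
The second-smallest nonzero thickness corresponds to m = 2: t = m λ / (2 n) = 2.00 × 472 / (2 × 1.42) = 332 nm.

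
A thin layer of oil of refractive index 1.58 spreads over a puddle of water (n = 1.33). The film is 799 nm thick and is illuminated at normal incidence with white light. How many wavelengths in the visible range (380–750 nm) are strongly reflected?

4

Ray reflecting at the top interface goes from n = 1.0 toward n = 1.58: a half-wave phase shift.
Ray reflecting at the bottom interface goes from n = 1.58 toward n = 1.33: no phase shift.
Net: one phase inversion between the two reflected rays.
So the condition for constructive reflection is 2 n t = (m + ½) λ.
λ = 2 n t / (m + ½) = 2525 / (m + ½) nm.
m=2: 1010 nm (IR); m=3: 721 nm (visible); m=4: 561 nm (visible); m=5: 459 nm (visible); m=6: 388 nm (visible); m=7: 337 nm (UV).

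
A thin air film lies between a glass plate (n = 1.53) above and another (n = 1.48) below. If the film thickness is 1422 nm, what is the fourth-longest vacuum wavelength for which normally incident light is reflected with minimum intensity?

711 nm

Top surface (1.53 → 1.0): reflection off a lower-index medium gives no phase shift.
Bottom surface (1.0 → 1.48): reflection off a higher-index medium gives a half-wave phase shift.
The two reflections differ by half a wavelength.
For dark reflection here: 2 n t = m λ.
λ = 2 n t / m. The fourth-longest wavelength is m = 4: λ = 2 × 1.0 × 1422 / 4.00 = 711 nm.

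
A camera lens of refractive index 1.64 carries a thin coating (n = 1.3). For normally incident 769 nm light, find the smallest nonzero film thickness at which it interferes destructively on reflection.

At the upper boundary (n = 1.0 to n = 1.3) the reflected ray undergoes a half-wave phase shift.
At the lower boundary (n = 1.3 to n = 1.64) the reflected ray undergoes a half-wave phase shift.
Zero or two π shifts → no net half-wave offset.
With no net inversion, destructive interference in reflection requires 2 n t = (m + ½) λ.
Minimum at m = 0: t = λ / (4 n) = 769 / (4 × 1.3) = 148 nm.

148 nm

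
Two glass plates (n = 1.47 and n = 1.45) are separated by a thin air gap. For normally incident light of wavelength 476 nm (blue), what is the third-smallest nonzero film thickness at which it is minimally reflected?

714 nm

At the upper boundary (n = 1.47 to n = 1.0) the reflected ray undergoes no phase shift.
At the lower boundary (n = 1.0 to n = 1.45) the reflected ray undergoes a half-wave phase shift.
Net: one phase inversion between the two reflected rays.
So the condition for destructive reflection is 2 n t = m λ.
The third-smallest nonzero thickness corresponds to m = 3: t = m λ / (2 n) = 3.00 × 476 / (2 × 1.0) = 714 nm.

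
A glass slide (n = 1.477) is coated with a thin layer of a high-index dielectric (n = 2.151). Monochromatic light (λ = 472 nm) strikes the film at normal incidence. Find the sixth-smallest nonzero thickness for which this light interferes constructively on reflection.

Top surface (1.0 → 2.151): reflection off a higher-index medium gives a half-wave phase shift.
Ray reflecting at the bottom interface goes from n = 2.151 toward n = 1.477: no phase shift.
Exactly one π shift → a net half-wave offset.
With one net inversion, constructive interference in reflection requires 2 n t = (m + ½) λ.
The sixth-smallest nonzero thickness corresponds to m = 5: t = (m + ½) λ / (2 n) = 5.50 × 472 / (2 × 2.151) = 603 nm.

603 nm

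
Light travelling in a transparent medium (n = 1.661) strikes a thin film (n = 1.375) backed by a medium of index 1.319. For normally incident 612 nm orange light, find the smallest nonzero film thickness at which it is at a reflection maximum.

223 nm

Ray reflecting at the top interface goes from n = 1.661 toward n = 1.375: no phase shift.
At the lower boundary (n = 1.375 to n = 1.319) the reflected ray undergoes no phase shift.
The two reflections carry the same phase change, so no net offset.
For maximum reflection here: 2 n t = m λ.
Minimum nonzero at m = 1: t = λ / (2 n) = 612 / (2 × 1.375) = 223 nm.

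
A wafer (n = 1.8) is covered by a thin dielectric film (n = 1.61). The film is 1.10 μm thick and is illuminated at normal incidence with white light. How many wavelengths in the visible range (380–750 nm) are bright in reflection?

At the upper boundary (n = 1.0 to n = 1.61) the reflected ray undergoes a half-wave phase shift.
Bottom surface (1.61 → 1.8): reflection off a higher-index medium gives a half-wave phase shift.
The two reflections carry the same phase change, so no net offset.
With no net inversion, constructive interference in reflection requires 2 n t = m λ.
λ = 2 n t / m = 3542 / m nm.
m=4: 886 nm (IR); m=5: 708 nm (visible); m=6: 590 nm (visible); m=7: 506 nm (visible); m=8: 443 nm (visible); m=9: 394 nm (visible); m=10: 354 nm (UV).

5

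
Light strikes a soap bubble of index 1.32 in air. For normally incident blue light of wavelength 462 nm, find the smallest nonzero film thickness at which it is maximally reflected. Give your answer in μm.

0.0875 μm

Top surface (1.0 → 1.32): reflection off a higher-index medium gives a half-wave phase shift.
Ray reflecting at the bottom interface goes from n = 1.32 toward n = 1.0: no phase shift.
Exactly one π shift → a net half-wave offset.
So the condition for constructive reflection is 2 n t = (m + ½) λ.
Minimum at m = 0: t = λ / (4 n) = 462 / (4 × 1.32) = 87.5 nm.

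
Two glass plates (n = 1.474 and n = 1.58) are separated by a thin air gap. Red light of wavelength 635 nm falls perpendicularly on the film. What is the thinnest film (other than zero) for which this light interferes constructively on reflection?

159 nm

Ray reflecting at the top interface goes from n = 1.474 toward n = 1.0: no phase shift.
Bottom surface (1.0 → 1.58): reflection off a higher-index medium gives a half-wave phase shift.
Net: one phase inversion between the two reflected rays.
With one net inversion, constructive interference in reflection requires 2 n t = (m + ½) λ.
Minimum at m = 0: t = λ / (4 n) = 635 / (4 × 1.0) = 159 nm.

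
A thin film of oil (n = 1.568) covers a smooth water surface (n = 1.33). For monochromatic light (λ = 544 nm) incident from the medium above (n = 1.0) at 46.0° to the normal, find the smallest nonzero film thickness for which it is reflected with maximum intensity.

97.6 nm

Ray reflecting at the top interface goes from n = 1.0 toward n = 1.568: a half-wave phase shift.
Bottom surface (1.568 → 1.33): reflection off a lower-index medium gives no phase shift.
Net: one phase inversion between the two reflected rays.
So the condition for constructive reflection is 2 n t cos θ_r = (m + ½) λ.
Snell's law: 1.0 sin 46.0° = 1.568 sin θ_r → sin θ_r = 0.459, cos θ_r = 0.889.
Minimum at m = 0: t = λ / (4 n cos θ_r) = 544 / (4 × 1.568 × 0.889) = 97.6 nm.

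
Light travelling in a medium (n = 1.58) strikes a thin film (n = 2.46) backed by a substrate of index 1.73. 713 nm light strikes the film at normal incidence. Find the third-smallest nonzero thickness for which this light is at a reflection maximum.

362 nm

Ray reflecting at the top interface goes from n = 1.58 toward n = 2.46: a half-wave phase shift.
At the lower boundary (n = 2.46 to n = 1.73) the reflected ray undergoes no phase shift.
Exactly one π shift → a net half-wave offset.
With one net inversion, constructive interference in reflection requires 2 n t = (m + ½) λ.
The third-smallest nonzero thickness corresponds to m = 2: t = (m + ½) λ / (2 n) = 2.50 × 713 / (2 × 2.46) = 362 nm.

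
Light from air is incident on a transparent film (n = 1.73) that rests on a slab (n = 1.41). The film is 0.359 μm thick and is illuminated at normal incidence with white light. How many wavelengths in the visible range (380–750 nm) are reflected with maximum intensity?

1

At the upper boundary (n = 1.0 to n = 1.73) the reflected ray undergoes a half-wave phase shift.
Ray reflecting at the bottom interface goes from n = 1.73 toward n = 1.41: no phase shift.
Exactly one π shift → a net half-wave offset.
With one net inversion, constructive interference in reflection requires 2 n t = (m + ½) λ.
λ = 2 n t / (m + ½) = 1242 / (m + ½) nm.
m=1: 828 nm (IR); m=2: 497 nm (visible); m=3: 355 nm (UV).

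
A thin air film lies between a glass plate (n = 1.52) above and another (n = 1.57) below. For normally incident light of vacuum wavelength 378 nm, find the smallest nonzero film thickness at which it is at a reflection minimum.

Ray reflecting at the top interface goes from n = 1.52 toward n = 1.0: no phase shift.
Bottom surface (1.0 → 1.57): reflection off a higher-index medium gives a half-wave phase shift.
Net: one phase inversion between the two reflected rays.
For dark reflection here: 2 n t = m λ.
Minimum nonzero at m = 1: t = λ / (2 n) = 378 / (2 × 1.0) = 189 nm.

189 nm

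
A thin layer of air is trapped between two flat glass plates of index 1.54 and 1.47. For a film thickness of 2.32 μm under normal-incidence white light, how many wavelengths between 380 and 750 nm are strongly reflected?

Top surface (1.54 → 1.0): reflection off a lower-index medium gives no phase shift.
Ray reflecting at the bottom interface goes from n = 1.0 toward n = 1.47: a half-wave phase shift.
Exactly one π shift → a net half-wave offset.
So the condition for constructive reflection is 2 n t = (m + ½) λ.
λ = 2 n t / (m + ½) = 4640 / (m + ½) nm.
m=5: 844 nm (IR); m=6: 714 nm (visible); m=7: 619 nm (visible); m=8: 546 nm (visible); m=9: 488 nm (visible); m=10: 442 nm (visible); m=11: 403 nm (visible); m=12: 371 nm (UV).

6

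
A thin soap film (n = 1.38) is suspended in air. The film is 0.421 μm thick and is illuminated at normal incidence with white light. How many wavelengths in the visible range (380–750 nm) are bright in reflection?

Top surface (1.0 → 1.38): reflection off a higher-index medium gives a half-wave phase shift.
Bottom surface (1.38 → 1.0): reflection off a lower-index medium gives no phase shift.
Net: one phase inversion between the two reflected rays.
With one net inversion, constructive interference in reflection requires 2 n t = (m + ½) λ.
λ = 2 n t / (m + ½) = 1162 / (m + ½) nm.
m=1: 775 nm (IR); m=2: 465 nm (visible); m=3: 332 nm (UV).

1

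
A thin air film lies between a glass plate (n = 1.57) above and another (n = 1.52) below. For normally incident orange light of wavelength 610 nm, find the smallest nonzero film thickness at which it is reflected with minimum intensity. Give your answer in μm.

Top surface (1.57 → 1.0): reflection off a lower-index medium gives no phase shift.
Bottom surface (1.0 → 1.52): reflection off a higher-index medium gives a half-wave phase shift.
Net: one phase inversion between the two reflected rays.
With one net inversion, destructive interference in reflection requires 2 n t = m λ.
Minimum nonzero at m = 1: t = λ / (2 n) = 610 / (2 × 1.0) = 305 nm.

0.305 μm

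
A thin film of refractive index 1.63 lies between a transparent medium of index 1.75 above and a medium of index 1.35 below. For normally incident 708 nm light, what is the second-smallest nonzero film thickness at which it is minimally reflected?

At the upper boundary (n = 1.75 to n = 1.63) the reflected ray undergoes no phase shift.
Ray reflecting at the bottom interface goes from n = 1.63 toward n = 1.35: no phase shift.
Zero or two π shifts → no net half-wave offset.
With no net inversion, destructive interference in reflection requires 2 n t = (m + ½) λ.
The second-smallest nonzero thickness corresponds to m = 1: t = (m + ½) λ / (2 n) = 1.50 × 708 / (2 × 1.63) = 326 nm.

326 nm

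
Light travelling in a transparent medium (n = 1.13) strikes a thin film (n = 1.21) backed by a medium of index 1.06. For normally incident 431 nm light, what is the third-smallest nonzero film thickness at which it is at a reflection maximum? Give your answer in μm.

Ray reflecting at the top interface goes from n = 1.13 toward n = 1.21: a half-wave phase shift.
Bottom surface (1.21 → 1.06): reflection off a lower-index medium gives no phase shift.
Exactly one π shift → a net half-wave offset.
For maximum reflection here: 2 n t = (m + ½) λ.
The third-smallest nonzero thickness corresponds to m = 2: t = (m + ½) λ / (2 n) = 2.50 × 431 / (2 × 1.21) = 445 nm.

0.445 μm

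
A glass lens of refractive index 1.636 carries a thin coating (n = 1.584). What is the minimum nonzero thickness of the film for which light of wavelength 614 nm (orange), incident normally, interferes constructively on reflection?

At the upper boundary (n = 1.0 to n = 1.584) the reflected ray undergoes a half-wave phase shift.
Ray reflecting at the bottom interface goes from n = 1.584 toward n = 1.636: a half-wave phase shift.
The two reflections carry the same phase change, so no net offset.
For strong reflection here: 2 n t = m λ.
Minimum nonzero at m = 1: t = λ / (2 n) = 614 / (2 × 1.584) = 194 nm.

194 nm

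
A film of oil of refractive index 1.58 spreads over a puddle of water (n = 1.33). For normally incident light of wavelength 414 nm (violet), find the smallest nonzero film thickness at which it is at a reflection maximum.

65.5 nm

Ray reflecting at the top interface goes from n = 1.0 toward n = 1.58: a half-wave phase shift.
Ray reflecting at the bottom interface goes from n = 1.58 toward n = 1.33: no phase shift.
Net: one phase inversion between the two reflected rays.
So the condition for constructive reflection is 2 n t = (m + ½) λ.
Minimum at m = 0: t = λ / (4 n) = 414 / (4 × 1.58) = 65.5 nm.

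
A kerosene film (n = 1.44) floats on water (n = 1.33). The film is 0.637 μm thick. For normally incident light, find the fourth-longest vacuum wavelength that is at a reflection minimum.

459 nm

At the upper boundary (n = 1.0 to n = 1.44) the reflected ray undergoes a half-wave phase shift.
Ray reflecting at the bottom interface goes from n = 1.44 toward n = 1.33: no phase shift.
Net: one phase inversion between the two reflected rays.
With one net inversion, destructive interference in reflection requires 2 n t = m λ.
λ = 2 n t / m. The fourth-longest wavelength is m = 4: λ = 2 × 1.44 × 637 / 4.00 = 459 nm.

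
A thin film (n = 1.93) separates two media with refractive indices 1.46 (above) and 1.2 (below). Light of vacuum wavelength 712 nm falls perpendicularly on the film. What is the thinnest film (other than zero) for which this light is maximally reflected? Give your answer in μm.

0.0922 μm

Top surface (1.46 → 1.93): reflection off a higher-index medium gives a half-wave phase shift.
Bottom surface (1.93 → 1.2): reflection off a lower-index medium gives no phase shift.
Net: one phase inversion between the two reflected rays.
So the condition for constructive reflection is 2 n t = (m + ½) λ.
Minimum at m = 0: t = λ / (4 n) = 712 / (4 × 1.93) = 92.2 nm.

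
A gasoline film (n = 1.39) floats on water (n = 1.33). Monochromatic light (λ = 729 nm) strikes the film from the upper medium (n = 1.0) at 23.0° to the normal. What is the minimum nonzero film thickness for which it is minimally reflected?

273 nm

At the upper boundary (n = 1.0 to n = 1.39) the reflected ray undergoes a half-wave phase shift.
At the lower boundary (n = 1.39 to n = 1.33) the reflected ray undergoes no phase shift.
Net: one phase inversion between the two reflected rays.
With one net inversion, destructive interference in reflection requires 2 n t cos θ_r = m λ.
Snell's law: 1.0 sin 23.0° = 1.39 sin θ_r → sin θ_r = 0.281, cos θ_r = 0.960.
Minimum nonzero at m = 1: t = λ / (2 n cos θ_r) = 729 / (2 × 1.39 × 0.960) = 273 nm.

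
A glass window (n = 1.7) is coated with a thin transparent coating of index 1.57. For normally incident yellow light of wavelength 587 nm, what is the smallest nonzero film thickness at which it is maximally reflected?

187 nm

Ray reflecting at the top interface goes from n = 1.0 toward n = 1.57: a half-wave phase shift.
At the lower boundary (n = 1.57 to n = 1.7) the reflected ray undergoes a half-wave phase shift.
The two reflections carry the same phase change, so no net offset.
With no net inversion, constructive interference in reflection requires 2 n t = m λ.
The smallest nonzero thickness corresponds to m = 1: t = m λ / (2 n) = 1.00 × 587 / (2 × 1.57) = 187 nm.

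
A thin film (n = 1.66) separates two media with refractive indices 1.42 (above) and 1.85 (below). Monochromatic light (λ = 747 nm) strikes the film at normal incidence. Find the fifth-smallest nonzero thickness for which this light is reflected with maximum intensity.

At the upper boundary (n = 1.42 to n = 1.66) the reflected ray undergoes a half-wave phase shift.
Ray reflecting at the bottom interface goes from n = 1.66 toward n = 1.85: a half-wave phase shift.
The two reflections carry the same phase change, so no net offset.
So the condition for constructive reflection is 2 n t = m λ.
The fifth-smallest nonzero thickness corresponds to m = 5: t = m λ / (2 n) = 5.00 × 747 / (2 × 1.66) = 1125 nm.

1125 nm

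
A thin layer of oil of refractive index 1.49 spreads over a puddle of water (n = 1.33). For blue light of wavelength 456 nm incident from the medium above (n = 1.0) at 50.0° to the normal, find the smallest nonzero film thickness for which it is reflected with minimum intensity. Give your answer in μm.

0.178 μm

Top surface (1.0 → 1.49): reflection off a higher-index medium gives a half-wave phase shift.
Ray reflecting at the bottom interface goes from n = 1.49 toward n = 1.33: no phase shift.
The two reflections differ by half a wavelength.
For weak reflection here: 2 n t cos θ_r = m λ.
Snell's law: 1.0 sin 50.0° = 1.49 sin θ_r → sin θ_r = 0.514, cos θ_r = 0.858.
Minimum nonzero at m = 1: t = λ / (2 n cos θ_r) = 456 / (2 × 1.49 × 0.858) = 178 nm.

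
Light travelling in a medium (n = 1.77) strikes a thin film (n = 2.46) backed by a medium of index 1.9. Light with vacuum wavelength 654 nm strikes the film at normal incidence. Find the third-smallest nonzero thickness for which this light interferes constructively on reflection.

Top surface (1.77 → 2.46): reflection off a higher-index medium gives a half-wave phase shift.
Ray reflecting at the bottom interface goes from n = 2.46 toward n = 1.9: no phase shift.
Exactly one π shift → a net half-wave offset.
For strong reflection here: 2 n t = (m + ½) λ.
The third-smallest nonzero thickness corresponds to m = 2: t = (m + ½) λ / (2 n) = 2.50 × 654 / (2 × 2.46) = 332 nm.

332 nm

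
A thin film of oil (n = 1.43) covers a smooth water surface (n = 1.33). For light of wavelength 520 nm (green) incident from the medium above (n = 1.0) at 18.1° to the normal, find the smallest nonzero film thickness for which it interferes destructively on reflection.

186 nm

At the upper boundary (n = 1.0 to n = 1.43) the reflected ray undergoes a half-wave phase shift.
Ray reflecting at the bottom interface goes from n = 1.43 toward n = 1.33: no phase shift.
The two reflections differ by half a wavelength.
With one net inversion, destructive interference in reflection requires 2 n t cos θ_r = m λ.
Snell's law: 1.0 sin 18.1° = 1.43 sin θ_r → sin θ_r = 0.217, cos θ_r = 0.976.
Minimum nonzero at m = 1: t = λ / (2 n cos θ_r) = 520 / (2 × 1.43 × 0.976) = 186 nm.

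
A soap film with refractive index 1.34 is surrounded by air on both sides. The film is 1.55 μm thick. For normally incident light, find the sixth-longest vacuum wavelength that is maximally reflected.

Top surface (1.0 → 1.34): reflection off a higher-index medium gives a half-wave phase shift.
Bottom surface (1.34 → 1.0): reflection off a lower-index medium gives no phase shift.
Exactly one π shift → a net half-wave offset.
With one net inversion, constructive interference in reflection requires 2 n t = (m + ½) λ.
λ = 2 n t / (m + ½). The sixth-longest wavelength is m = 5: λ = 2 × 1.34 × 1550 / 5.50 = 755 nm.

755 nm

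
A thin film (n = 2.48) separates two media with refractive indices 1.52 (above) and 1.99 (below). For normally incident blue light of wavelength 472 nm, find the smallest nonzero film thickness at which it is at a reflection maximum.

47.6 nm

Ray reflecting at the top interface goes from n = 1.52 toward n = 2.48: a half-wave phase shift.
At the lower boundary (n = 2.48 to n = 1.99) the reflected ray undergoes no phase shift.
The two reflections differ by half a wavelength.
For strong reflection here: 2 n t = (m + ½) λ.
Minimum at m = 0: t = λ / (4 n) = 472 / (4 × 2.48) = 47.6 nm.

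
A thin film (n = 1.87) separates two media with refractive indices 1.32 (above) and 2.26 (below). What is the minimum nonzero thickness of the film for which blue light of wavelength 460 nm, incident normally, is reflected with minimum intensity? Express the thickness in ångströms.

Ray reflecting at the top interface goes from n = 1.32 toward n = 1.87: a half-wave phase shift.
Ray reflecting at the bottom interface goes from n = 1.87 toward n = 2.26: a half-wave phase shift.
The two reflections carry the same phase change, so no net offset.
For dark reflection here: 2 n t = (m + ½) λ.
Minimum at m = 0: t = λ / (4 n) = 460 / (4 × 1.87) = 61.5 nm.

615 Å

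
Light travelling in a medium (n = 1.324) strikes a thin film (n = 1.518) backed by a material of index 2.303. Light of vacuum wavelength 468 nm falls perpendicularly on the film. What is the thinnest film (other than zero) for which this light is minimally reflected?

77.1 nm

Ray reflecting at the top interface goes from n = 1.324 toward n = 1.518: a half-wave phase shift.
Bottom surface (1.518 → 2.303): reflection off a higher-index medium gives a half-wave phase shift.
Net: no relative phase inversion (both shifts match).
With no net inversion, destructive interference in reflection requires 2 n t = (m + ½) λ.
Minimum at m = 0: t = λ / (4 n) = 468 / (4 × 1.518) = 77.1 nm.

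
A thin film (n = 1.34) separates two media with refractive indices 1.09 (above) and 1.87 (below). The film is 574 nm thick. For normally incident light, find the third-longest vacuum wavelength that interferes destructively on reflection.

At the upper boundary (n = 1.09 to n = 1.34) the reflected ray undergoes a half-wave phase shift.
Bottom surface (1.34 → 1.87): reflection off a higher-index medium gives a half-wave phase shift.
The two reflections carry the same phase change, so no net offset.
So the condition for destructive reflection is 2 n t = (m + ½) λ.
λ = 2 n t / (m + ½). The third-longest wavelength is m = 2: λ = 2 × 1.34 × 574 / 2.50 = 615 nm.

615 nm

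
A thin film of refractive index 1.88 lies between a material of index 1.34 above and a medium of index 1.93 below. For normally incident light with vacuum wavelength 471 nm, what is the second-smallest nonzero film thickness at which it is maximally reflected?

At the upper boundary (n = 1.34 to n = 1.88) the reflected ray undergoes a half-wave phase shift.
At the lower boundary (n = 1.88 to n = 1.93) the reflected ray undergoes a half-wave phase shift.
Net: no relative phase inversion (both shifts match).
With no net inversion, constructive interference in reflection requires 2 n t = m λ.
The second-smallest nonzero thickness corresponds to m = 2: t = m λ / (2 n) = 2.00 × 471 / (2 × 1.88) = 251 nm.

251 nm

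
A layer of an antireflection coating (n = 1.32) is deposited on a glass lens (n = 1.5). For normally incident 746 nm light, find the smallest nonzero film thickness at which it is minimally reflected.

141 nm

Ray reflecting at the top interface goes from n = 1.0 toward n = 1.32: a half-wave phase shift.
At the lower boundary (n = 1.32 to n = 1.5) the reflected ray undergoes a half-wave phase shift.
Zero or two π shifts → no net half-wave offset.
With no net inversion, destructive interference in reflection requires 2 n t = (m + ½) λ.
Minimum at m = 0: t = λ / (4 n) = 746 / (4 × 1.32) = 141 nm.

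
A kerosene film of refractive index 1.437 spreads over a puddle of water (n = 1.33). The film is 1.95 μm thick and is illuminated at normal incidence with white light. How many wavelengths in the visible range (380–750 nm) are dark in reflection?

Ray reflecting at the top interface goes from n = 1.0 toward n = 1.437: a half-wave phase shift.
Ray reflecting at the bottom interface goes from n = 1.437 toward n = 1.33: no phase shift.
Exactly one π shift → a net half-wave offset.
With one net inversion, destructive interference in reflection requires 2 n t = m λ.
λ = 2 n t / m = 5604 / m nm.
m=7: 801 nm (IR); m=8: 701 nm (visible); m=9: 623 nm (visible); m=10: 560 nm (visible); m=11: 509 nm (visible); m=12: 467 nm (visible); m=13: 431 nm (visible); m=14: 400 nm (visible); m=15: 374 nm (UV).

7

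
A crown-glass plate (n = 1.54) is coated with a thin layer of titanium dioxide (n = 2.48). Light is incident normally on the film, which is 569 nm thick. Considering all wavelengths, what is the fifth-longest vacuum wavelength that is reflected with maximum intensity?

Top surface (1.0 → 2.48): reflection off a higher-index medium gives a half-wave phase shift.
Bottom surface (2.48 → 1.54): reflection off a lower-index medium gives no phase shift.
Exactly one π shift → a net half-wave offset.
With one net inversion, constructive interference in reflection requires 2 n t = (m + ½) λ.
λ = 2 n t / (m + ½). The fifth-longest wavelength is m = 4: λ = 2 × 2.48 × 569 / 4.50 = 627 nm.

627 nm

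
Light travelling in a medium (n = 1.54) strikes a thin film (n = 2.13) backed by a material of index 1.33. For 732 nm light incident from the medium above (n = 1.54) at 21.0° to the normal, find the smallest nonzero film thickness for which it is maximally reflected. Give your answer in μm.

0.0890 μm

Top surface (1.54 → 2.13): reflection off a higher-index medium gives a half-wave phase shift.
Ray reflecting at the bottom interface goes from n = 2.13 toward n = 1.33: no phase shift.
Exactly one π shift → a net half-wave offset.
For strong reflection here: 2 n t cos θ_r = (m + ½) λ.
Snell's law: 1.54 sin 21.0° = 2.13 sin θ_r → sin θ_r = 0.259, cos θ_r = 0.966.
Minimum at m = 0: t = λ / (4 n cos θ_r) = 732 / (4 × 2.13 × 0.966) = 89.0 nm.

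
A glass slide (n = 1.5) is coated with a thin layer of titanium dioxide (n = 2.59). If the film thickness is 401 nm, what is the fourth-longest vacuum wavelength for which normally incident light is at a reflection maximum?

593 nm

Ray reflecting at the top interface goes from n = 1.0 toward n = 2.59: a half-wave phase shift.
Bottom surface (2.59 → 1.5): reflection off a lower-index medium gives no phase shift.
The two reflections differ by half a wavelength.
So the condition for constructive reflection is 2 n t = (m + ½) λ.
λ = 2 n t / (m + ½). The fourth-longest wavelength is m = 3: λ = 2 × 2.59 × 401 / 3.50 = 593 nm.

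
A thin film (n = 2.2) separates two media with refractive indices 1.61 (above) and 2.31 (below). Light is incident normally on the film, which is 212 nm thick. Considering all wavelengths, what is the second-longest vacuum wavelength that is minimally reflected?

Ray reflecting at the top interface goes from n = 1.61 toward n = 2.2: a half-wave phase shift.
Bottom surface (2.2 → 2.31): reflection off a higher-index medium gives a half-wave phase shift.
Net: no relative phase inversion (both shifts match).
So the condition for destructive reflection is 2 n t = (m + ½) λ.
λ = 2 n t / (m + ½). The second-longest wavelength is m = 1: λ = 2 × 2.2 × 212 / 1.50 = 622 nm.

622 nm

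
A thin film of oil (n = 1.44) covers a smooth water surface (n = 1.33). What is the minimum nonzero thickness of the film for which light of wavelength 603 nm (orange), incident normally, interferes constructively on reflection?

At the upper boundary (n = 1.0 to n = 1.44) the reflected ray undergoes a half-wave phase shift.
Bottom surface (1.44 → 1.33): reflection off a lower-index medium gives no phase shift.
Net: one phase inversion between the two reflected rays.
With one net inversion, constructive interference in reflection requires 2 n t = (m + ½) λ.
Minimum at m = 0: t = λ / (4 n) = 603 / (4 × 1.44) = 105 nm.

105 nm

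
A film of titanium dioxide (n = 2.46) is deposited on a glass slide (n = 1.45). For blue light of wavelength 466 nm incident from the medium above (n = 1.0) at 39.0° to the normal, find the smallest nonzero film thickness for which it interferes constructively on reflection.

Top surface (1.0 → 2.46): reflection off a higher-index medium gives a half-wave phase shift.
Ray reflecting at the bottom interface goes from n = 2.46 toward n = 1.45: no phase shift.
Net: one phase inversion between the two reflected rays.
For strong reflection here: 2 n t cos θ_r = (m + ½) λ.
Snell's law: 1.0 sin 39.0° = 2.46 sin θ_r → sin θ_r = 0.256, cos θ_r = 0.967.
Minimum at m = 0: t = λ / (4 n cos θ_r) = 466 / (4 × 2.46 × 0.967) = 49.0 nm.

49.0 nm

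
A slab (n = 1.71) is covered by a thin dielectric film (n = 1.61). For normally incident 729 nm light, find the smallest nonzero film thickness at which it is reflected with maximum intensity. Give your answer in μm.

0.226 μm

Top surface (1.0 → 1.61): reflection off a higher-index medium gives a half-wave phase shift.
Bottom surface (1.61 → 1.71): reflection off a higher-index medium gives a half-wave phase shift.
Zero or two π shifts → no net half-wave offset.
For strong reflection here: 2 n t = m λ.
Minimum nonzero at m = 1: t = λ / (2 n) = 729 / (2 × 1.61) = 226 nm.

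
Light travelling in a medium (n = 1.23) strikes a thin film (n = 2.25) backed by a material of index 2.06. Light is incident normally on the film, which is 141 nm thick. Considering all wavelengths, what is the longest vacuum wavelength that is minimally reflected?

At the upper boundary (n = 1.23 to n = 2.25) the reflected ray undergoes a half-wave phase shift.
Bottom surface (2.25 → 2.06): reflection off a lower-index medium gives no phase shift.
Exactly one π shift → a net half-wave offset.
With one net inversion, destructive interference in reflection requires 2 n t = m λ.
λ = 2 n t / m. The longest wavelength is m = 1: λ = 2 × 2.25 × 141 / 1.00 = 635 nm.

635 nm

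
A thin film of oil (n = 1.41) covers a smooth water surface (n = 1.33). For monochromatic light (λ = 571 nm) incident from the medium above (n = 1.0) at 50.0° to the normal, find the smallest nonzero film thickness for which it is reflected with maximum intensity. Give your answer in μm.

At the upper boundary (n = 1.0 to n = 1.41) the reflected ray undergoes a half-wave phase shift.
At the lower boundary (n = 1.41 to n = 1.33) the reflected ray undergoes no phase shift.
The two reflections differ by half a wavelength.
For maximum reflection here: 2 n t cos θ_r = (m + ½) λ.
Snell's law: 1.0 sin 50.0° = 1.41 sin θ_r → sin θ_r = 0.543, cos θ_r = 0.840.
Minimum at m = 0: t = λ / (4 n cos θ_r) = 571 / (4 × 1.41 × 0.840) = 121 nm.

0.121 μm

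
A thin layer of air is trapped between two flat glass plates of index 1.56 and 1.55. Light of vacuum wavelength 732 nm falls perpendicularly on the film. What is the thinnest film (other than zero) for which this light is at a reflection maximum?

Top surface (1.56 → 1.0): reflection off a lower-index medium gives no phase shift.
At the lower boundary (n = 1.0 to n = 1.55) the reflected ray undergoes a half-wave phase shift.
Net: one phase inversion between the two reflected rays.
For bright reflection here: 2 n t = (m + ½) λ.
Minimum at m = 0: t = λ / (4 n) = 732 / (4 × 1.0) = 183 nm.

183 nm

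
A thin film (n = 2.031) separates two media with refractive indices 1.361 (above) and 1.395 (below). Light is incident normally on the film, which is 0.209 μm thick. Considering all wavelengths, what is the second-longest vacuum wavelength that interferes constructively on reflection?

566 nm

Top surface (1.361 → 2.031): reflection off a higher-index medium gives a half-wave phase shift.
Ray reflecting at the bottom interface goes from n = 2.031 toward n = 1.395: no phase shift.
Net: one phase inversion between the two reflected rays.
For bright reflection here: 2 n t = (m + ½) λ.
λ = 2 n t / (m + ½). The second-longest wavelength is m = 1: λ = 2 × 2.031 × 209 / 1.50 = 566 nm.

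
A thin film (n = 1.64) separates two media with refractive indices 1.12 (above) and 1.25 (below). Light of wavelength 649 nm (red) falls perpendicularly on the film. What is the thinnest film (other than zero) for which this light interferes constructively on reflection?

98.9 nm

Ray reflecting at the top interface goes from n = 1.12 toward n = 1.64: a half-wave phase shift.
At the lower boundary (n = 1.64 to n = 1.25) the reflected ray undergoes no phase shift.
Exactly one π shift → a net half-wave offset.
For maximum reflection here: 2 n t = (m + ½) λ.
Minimum at m = 0: t = λ / (4 n) = 649 / (4 × 1.64) = 98.9 nm.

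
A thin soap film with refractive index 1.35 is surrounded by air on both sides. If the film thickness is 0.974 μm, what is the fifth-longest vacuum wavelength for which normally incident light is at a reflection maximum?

At the upper boundary (n = 1.0 to n = 1.35) the reflected ray undergoes a half-wave phase shift.
Bottom surface (1.35 → 1.0): reflection off a lower-index medium gives no phase shift.
Exactly one π shift → a net half-wave offset.
So the condition for constructive reflection is 2 n t = (m + ½) λ.
λ = 2 n t / (m + ½). The fifth-longest wavelength is m = 4: λ = 2 × 1.35 × 974 / 4.50 = 584 nm.

584 nm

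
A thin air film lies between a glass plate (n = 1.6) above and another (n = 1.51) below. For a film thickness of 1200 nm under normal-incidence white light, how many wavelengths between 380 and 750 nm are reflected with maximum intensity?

Top surface (1.6 → 1.0): reflection off a lower-index medium gives no phase shift.
At the lower boundary (n = 1.0 to n = 1.51) the reflected ray undergoes a half-wave phase shift.
The two reflections differ by half a wavelength.
So the condition for constructive reflection is 2 n t = (m + ½) λ.
λ = 2 n t / (m + ½) = 2400 / (m + ½) nm.
m=2: 960 nm (IR); m=3: 686 nm (visible); m=4: 533 nm (visible); m=5: 436 nm (visible); m=6: 369 nm (UV).

3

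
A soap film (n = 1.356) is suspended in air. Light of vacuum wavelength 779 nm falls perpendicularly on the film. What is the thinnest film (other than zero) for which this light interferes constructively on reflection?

144 nm

At the upper boundary (n = 1.0 to n = 1.356) the reflected ray undergoes a half-wave phase shift.
Ray reflecting at the bottom interface goes from n = 1.356 toward n = 1.0: no phase shift.
The two reflections differ by half a wavelength.
So the condition for constructive reflection is 2 n t = (m + ½) λ.
Minimum at m = 0: t = λ / (4 n) = 779 / (4 × 1.356) = 144 nm.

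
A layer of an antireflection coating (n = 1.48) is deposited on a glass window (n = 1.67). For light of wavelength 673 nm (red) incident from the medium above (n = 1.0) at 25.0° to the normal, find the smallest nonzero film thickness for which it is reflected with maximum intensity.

Top surface (1.0 → 1.48): reflection off a higher-index medium gives a half-wave phase shift.
Bottom surface (1.48 → 1.67): reflection off a higher-index medium gives a half-wave phase shift.
The two reflections carry the same phase change, so no net offset.
So the condition for constructive reflection is 2 n t cos θ_r = m λ.
Snell's law: 1.0 sin 25.0° = 1.48 sin θ_r → sin θ_r = 0.286, cos θ_r = 0.958.
Minimum nonzero at m = 1: t = λ / (2 n cos θ_r) = 673 / (2 × 1.48 × 0.958) = 237 nm.

237 nm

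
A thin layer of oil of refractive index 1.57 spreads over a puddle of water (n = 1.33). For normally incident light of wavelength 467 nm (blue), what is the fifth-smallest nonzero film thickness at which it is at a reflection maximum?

At the upper boundary (n = 1.0 to n = 1.57) the reflected ray undergoes a half-wave phase shift.
Bottom surface (1.57 → 1.33): reflection off a lower-index medium gives no phase shift.
Net: one phase inversion between the two reflected rays.
For strong reflection here: 2 n t = (m + ½) λ.
The fifth-smallest nonzero thickness corresponds to m = 4: t = (m + ½) λ / (2 n) = 4.50 × 467 / (2 × 1.57) = 669 nm.

669 nm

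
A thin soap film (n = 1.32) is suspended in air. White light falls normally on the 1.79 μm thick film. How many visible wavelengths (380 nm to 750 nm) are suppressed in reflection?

Ray reflecting at the top interface goes from n = 1.0 toward n = 1.32: a half-wave phase shift.
Ray reflecting at the bottom interface goes from n = 1.32 toward n = 1.0: no phase shift.
Net: one phase inversion between the two reflected rays.
For weak reflection here: 2 n t = m λ.
λ = 2 n t / m = 4726 / m nm.
m=6: 788 nm (IR); m=7: 675 nm (visible); m=8: 591 nm (visible); m=9: 525 nm (visible); m=10: 473 nm (visible); m=11: 430 nm (visible); m=12: 394 nm (visible); m=13: 364 nm (UV).

6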